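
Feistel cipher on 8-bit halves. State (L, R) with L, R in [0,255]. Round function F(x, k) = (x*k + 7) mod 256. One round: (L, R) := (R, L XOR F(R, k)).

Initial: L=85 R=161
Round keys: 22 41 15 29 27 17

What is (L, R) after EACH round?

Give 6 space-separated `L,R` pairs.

Round 1 (k=22): L=161 R=136
Round 2 (k=41): L=136 R=110
Round 3 (k=15): L=110 R=241
Round 4 (k=29): L=241 R=58
Round 5 (k=27): L=58 R=212
Round 6 (k=17): L=212 R=33

Answer: 161,136 136,110 110,241 241,58 58,212 212,33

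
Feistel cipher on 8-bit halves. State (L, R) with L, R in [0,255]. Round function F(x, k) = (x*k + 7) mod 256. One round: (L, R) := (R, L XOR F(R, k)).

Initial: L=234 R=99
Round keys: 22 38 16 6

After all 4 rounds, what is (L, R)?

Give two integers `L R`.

Answer: 196 69

Derivation:
Round 1 (k=22): L=99 R=99
Round 2 (k=38): L=99 R=218
Round 3 (k=16): L=218 R=196
Round 4 (k=6): L=196 R=69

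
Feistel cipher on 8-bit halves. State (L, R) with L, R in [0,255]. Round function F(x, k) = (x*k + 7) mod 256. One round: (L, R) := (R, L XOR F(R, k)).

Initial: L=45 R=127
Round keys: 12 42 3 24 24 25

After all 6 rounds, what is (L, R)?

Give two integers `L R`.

Answer: 130 218

Derivation:
Round 1 (k=12): L=127 R=214
Round 2 (k=42): L=214 R=92
Round 3 (k=3): L=92 R=205
Round 4 (k=24): L=205 R=99
Round 5 (k=24): L=99 R=130
Round 6 (k=25): L=130 R=218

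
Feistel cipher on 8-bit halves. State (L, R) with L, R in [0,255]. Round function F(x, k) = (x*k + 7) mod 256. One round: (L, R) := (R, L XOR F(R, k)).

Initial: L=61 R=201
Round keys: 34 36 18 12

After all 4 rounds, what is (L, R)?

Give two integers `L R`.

Round 1 (k=34): L=201 R=132
Round 2 (k=36): L=132 R=94
Round 3 (k=18): L=94 R=39
Round 4 (k=12): L=39 R=133

Answer: 39 133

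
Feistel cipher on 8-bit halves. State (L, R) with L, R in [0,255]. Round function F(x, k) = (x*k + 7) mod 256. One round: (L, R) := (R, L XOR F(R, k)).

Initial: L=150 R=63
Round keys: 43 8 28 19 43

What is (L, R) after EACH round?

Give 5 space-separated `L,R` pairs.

Answer: 63,10 10,104 104,109 109,118 118,180

Derivation:
Round 1 (k=43): L=63 R=10
Round 2 (k=8): L=10 R=104
Round 3 (k=28): L=104 R=109
Round 4 (k=19): L=109 R=118
Round 5 (k=43): L=118 R=180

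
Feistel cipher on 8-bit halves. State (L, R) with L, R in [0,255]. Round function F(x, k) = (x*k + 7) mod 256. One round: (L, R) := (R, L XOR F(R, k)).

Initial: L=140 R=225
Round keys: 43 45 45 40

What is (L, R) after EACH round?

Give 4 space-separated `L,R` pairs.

Round 1 (k=43): L=225 R=94
Round 2 (k=45): L=94 R=108
Round 3 (k=45): L=108 R=93
Round 4 (k=40): L=93 R=227

Answer: 225,94 94,108 108,93 93,227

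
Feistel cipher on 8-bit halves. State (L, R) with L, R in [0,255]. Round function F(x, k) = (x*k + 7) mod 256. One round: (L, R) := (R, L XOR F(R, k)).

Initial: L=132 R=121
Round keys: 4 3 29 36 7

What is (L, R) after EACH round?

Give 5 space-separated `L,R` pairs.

Answer: 121,111 111,45 45,79 79,14 14,38

Derivation:
Round 1 (k=4): L=121 R=111
Round 2 (k=3): L=111 R=45
Round 3 (k=29): L=45 R=79
Round 4 (k=36): L=79 R=14
Round 5 (k=7): L=14 R=38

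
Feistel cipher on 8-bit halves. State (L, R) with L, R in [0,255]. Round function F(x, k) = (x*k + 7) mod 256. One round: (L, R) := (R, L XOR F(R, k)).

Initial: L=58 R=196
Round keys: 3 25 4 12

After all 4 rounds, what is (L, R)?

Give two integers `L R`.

Answer: 94 227

Derivation:
Round 1 (k=3): L=196 R=105
Round 2 (k=25): L=105 R=140
Round 3 (k=4): L=140 R=94
Round 4 (k=12): L=94 R=227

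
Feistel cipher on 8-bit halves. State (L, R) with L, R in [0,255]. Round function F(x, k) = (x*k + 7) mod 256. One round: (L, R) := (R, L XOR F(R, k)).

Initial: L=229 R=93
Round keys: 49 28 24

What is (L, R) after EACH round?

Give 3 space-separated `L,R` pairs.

Round 1 (k=49): L=93 R=49
Round 2 (k=28): L=49 R=62
Round 3 (k=24): L=62 R=230

Answer: 93,49 49,62 62,230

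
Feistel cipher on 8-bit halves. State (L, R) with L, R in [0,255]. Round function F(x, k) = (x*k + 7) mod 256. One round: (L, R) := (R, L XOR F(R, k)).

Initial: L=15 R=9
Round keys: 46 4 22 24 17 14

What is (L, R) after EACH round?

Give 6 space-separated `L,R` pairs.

Answer: 9,170 170,166 166,225 225,185 185,177 177,12

Derivation:
Round 1 (k=46): L=9 R=170
Round 2 (k=4): L=170 R=166
Round 3 (k=22): L=166 R=225
Round 4 (k=24): L=225 R=185
Round 5 (k=17): L=185 R=177
Round 6 (k=14): L=177 R=12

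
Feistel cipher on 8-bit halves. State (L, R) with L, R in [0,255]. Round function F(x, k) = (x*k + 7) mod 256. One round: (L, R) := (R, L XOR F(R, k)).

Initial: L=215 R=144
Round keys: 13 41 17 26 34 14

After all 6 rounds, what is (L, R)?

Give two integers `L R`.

Round 1 (k=13): L=144 R=128
Round 2 (k=41): L=128 R=23
Round 3 (k=17): L=23 R=14
Round 4 (k=26): L=14 R=100
Round 5 (k=34): L=100 R=65
Round 6 (k=14): L=65 R=241

Answer: 65 241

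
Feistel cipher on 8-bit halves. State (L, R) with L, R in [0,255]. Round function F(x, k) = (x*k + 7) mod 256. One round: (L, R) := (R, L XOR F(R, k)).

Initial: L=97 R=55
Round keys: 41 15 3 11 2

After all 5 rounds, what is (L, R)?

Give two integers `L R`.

Round 1 (k=41): L=55 R=183
Round 2 (k=15): L=183 R=247
Round 3 (k=3): L=247 R=91
Round 4 (k=11): L=91 R=7
Round 5 (k=2): L=7 R=78

Answer: 7 78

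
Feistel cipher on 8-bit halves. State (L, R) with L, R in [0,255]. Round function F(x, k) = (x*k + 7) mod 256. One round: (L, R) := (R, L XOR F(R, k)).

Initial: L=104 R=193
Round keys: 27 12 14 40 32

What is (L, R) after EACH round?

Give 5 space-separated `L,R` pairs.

Round 1 (k=27): L=193 R=10
Round 2 (k=12): L=10 R=190
Round 3 (k=14): L=190 R=97
Round 4 (k=40): L=97 R=145
Round 5 (k=32): L=145 R=70

Answer: 193,10 10,190 190,97 97,145 145,70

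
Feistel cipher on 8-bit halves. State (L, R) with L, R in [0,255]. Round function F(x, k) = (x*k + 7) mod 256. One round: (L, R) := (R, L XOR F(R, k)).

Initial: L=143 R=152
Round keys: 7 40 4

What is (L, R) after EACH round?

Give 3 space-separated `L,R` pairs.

Round 1 (k=7): L=152 R=160
Round 2 (k=40): L=160 R=159
Round 3 (k=4): L=159 R=35

Answer: 152,160 160,159 159,35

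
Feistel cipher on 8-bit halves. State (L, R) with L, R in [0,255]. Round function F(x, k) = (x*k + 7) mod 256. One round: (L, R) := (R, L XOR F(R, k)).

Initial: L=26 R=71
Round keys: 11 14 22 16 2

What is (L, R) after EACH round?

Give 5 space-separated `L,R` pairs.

Answer: 71,14 14,140 140,1 1,155 155,60

Derivation:
Round 1 (k=11): L=71 R=14
Round 2 (k=14): L=14 R=140
Round 3 (k=22): L=140 R=1
Round 4 (k=16): L=1 R=155
Round 5 (k=2): L=155 R=60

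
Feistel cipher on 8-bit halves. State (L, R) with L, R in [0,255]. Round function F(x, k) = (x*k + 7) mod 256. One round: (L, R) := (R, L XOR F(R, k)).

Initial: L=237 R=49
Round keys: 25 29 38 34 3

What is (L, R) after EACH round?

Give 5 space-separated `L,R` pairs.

Round 1 (k=25): L=49 R=61
Round 2 (k=29): L=61 R=193
Round 3 (k=38): L=193 R=144
Round 4 (k=34): L=144 R=230
Round 5 (k=3): L=230 R=41

Answer: 49,61 61,193 193,144 144,230 230,41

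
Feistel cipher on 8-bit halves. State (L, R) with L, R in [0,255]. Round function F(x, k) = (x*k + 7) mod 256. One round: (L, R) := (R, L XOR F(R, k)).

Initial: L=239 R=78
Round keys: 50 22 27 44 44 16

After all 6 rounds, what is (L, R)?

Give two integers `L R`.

Answer: 225 249

Derivation:
Round 1 (k=50): L=78 R=172
Round 2 (k=22): L=172 R=129
Round 3 (k=27): L=129 R=14
Round 4 (k=44): L=14 R=238
Round 5 (k=44): L=238 R=225
Round 6 (k=16): L=225 R=249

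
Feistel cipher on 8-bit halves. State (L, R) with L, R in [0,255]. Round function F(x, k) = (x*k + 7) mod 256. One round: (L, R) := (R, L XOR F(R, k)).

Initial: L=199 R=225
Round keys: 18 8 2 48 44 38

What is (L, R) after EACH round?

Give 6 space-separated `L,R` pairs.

Answer: 225,30 30,22 22,45 45,97 97,158 158,26

Derivation:
Round 1 (k=18): L=225 R=30
Round 2 (k=8): L=30 R=22
Round 3 (k=2): L=22 R=45
Round 4 (k=48): L=45 R=97
Round 5 (k=44): L=97 R=158
Round 6 (k=38): L=158 R=26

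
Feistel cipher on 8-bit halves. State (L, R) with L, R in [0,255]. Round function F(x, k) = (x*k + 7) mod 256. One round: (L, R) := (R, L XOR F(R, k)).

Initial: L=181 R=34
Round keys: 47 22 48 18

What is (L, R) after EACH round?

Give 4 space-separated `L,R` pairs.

Answer: 34,240 240,133 133,7 7,0

Derivation:
Round 1 (k=47): L=34 R=240
Round 2 (k=22): L=240 R=133
Round 3 (k=48): L=133 R=7
Round 4 (k=18): L=7 R=0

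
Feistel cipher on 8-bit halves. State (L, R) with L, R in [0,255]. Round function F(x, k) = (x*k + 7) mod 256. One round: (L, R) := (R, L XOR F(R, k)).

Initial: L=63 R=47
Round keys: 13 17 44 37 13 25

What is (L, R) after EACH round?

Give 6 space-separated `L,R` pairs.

Round 1 (k=13): L=47 R=85
Round 2 (k=17): L=85 R=131
Round 3 (k=44): L=131 R=222
Round 4 (k=37): L=222 R=158
Round 5 (k=13): L=158 R=211
Round 6 (k=25): L=211 R=60

Answer: 47,85 85,131 131,222 222,158 158,211 211,60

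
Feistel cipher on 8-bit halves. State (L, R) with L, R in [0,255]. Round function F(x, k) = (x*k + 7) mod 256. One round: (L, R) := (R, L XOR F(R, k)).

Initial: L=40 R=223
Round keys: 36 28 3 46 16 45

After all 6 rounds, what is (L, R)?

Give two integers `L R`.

Answer: 207 25

Derivation:
Round 1 (k=36): L=223 R=75
Round 2 (k=28): L=75 R=228
Round 3 (k=3): L=228 R=248
Round 4 (k=46): L=248 R=115
Round 5 (k=16): L=115 R=207
Round 6 (k=45): L=207 R=25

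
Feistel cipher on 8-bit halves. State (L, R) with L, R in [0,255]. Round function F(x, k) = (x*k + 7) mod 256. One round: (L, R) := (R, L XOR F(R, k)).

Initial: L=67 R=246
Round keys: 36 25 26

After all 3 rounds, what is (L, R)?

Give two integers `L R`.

Round 1 (k=36): L=246 R=220
Round 2 (k=25): L=220 R=117
Round 3 (k=26): L=117 R=53

Answer: 117 53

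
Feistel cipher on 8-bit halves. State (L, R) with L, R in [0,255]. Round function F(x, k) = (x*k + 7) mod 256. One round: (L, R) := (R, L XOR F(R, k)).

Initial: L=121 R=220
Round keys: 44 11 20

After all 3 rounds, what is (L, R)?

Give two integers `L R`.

Answer: 93 229

Derivation:
Round 1 (k=44): L=220 R=174
Round 2 (k=11): L=174 R=93
Round 3 (k=20): L=93 R=229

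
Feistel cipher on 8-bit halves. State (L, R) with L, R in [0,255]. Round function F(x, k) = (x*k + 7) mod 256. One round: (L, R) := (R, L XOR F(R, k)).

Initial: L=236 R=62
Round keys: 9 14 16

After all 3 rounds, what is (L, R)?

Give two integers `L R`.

Answer: 219 110

Derivation:
Round 1 (k=9): L=62 R=217
Round 2 (k=14): L=217 R=219
Round 3 (k=16): L=219 R=110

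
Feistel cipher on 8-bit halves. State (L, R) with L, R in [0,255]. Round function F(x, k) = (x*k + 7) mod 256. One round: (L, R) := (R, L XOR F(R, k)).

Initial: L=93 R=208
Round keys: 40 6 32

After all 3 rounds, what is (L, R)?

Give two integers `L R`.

Answer: 243 189

Derivation:
Round 1 (k=40): L=208 R=218
Round 2 (k=6): L=218 R=243
Round 3 (k=32): L=243 R=189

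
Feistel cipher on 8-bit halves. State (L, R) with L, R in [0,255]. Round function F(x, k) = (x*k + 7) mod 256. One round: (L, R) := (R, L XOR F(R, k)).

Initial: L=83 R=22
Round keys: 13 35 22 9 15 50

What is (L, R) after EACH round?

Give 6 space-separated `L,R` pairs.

Round 1 (k=13): L=22 R=118
Round 2 (k=35): L=118 R=63
Round 3 (k=22): L=63 R=7
Round 4 (k=9): L=7 R=121
Round 5 (k=15): L=121 R=25
Round 6 (k=50): L=25 R=144

Answer: 22,118 118,63 63,7 7,121 121,25 25,144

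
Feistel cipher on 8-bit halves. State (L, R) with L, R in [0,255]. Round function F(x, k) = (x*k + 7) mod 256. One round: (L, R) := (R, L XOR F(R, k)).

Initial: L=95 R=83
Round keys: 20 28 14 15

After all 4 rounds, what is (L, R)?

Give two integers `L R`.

Round 1 (k=20): L=83 R=220
Round 2 (k=28): L=220 R=68
Round 3 (k=14): L=68 R=99
Round 4 (k=15): L=99 R=144

Answer: 99 144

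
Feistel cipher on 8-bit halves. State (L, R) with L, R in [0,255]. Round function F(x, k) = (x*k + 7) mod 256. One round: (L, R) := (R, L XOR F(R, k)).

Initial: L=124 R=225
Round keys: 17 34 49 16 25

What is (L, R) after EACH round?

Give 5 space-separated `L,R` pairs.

Round 1 (k=17): L=225 R=132
Round 2 (k=34): L=132 R=110
Round 3 (k=49): L=110 R=145
Round 4 (k=16): L=145 R=121
Round 5 (k=25): L=121 R=73

Answer: 225,132 132,110 110,145 145,121 121,73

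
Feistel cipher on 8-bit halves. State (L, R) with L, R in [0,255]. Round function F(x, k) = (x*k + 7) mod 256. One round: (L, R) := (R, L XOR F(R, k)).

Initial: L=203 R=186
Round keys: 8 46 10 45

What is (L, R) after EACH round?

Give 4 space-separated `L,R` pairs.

Round 1 (k=8): L=186 R=28
Round 2 (k=46): L=28 R=181
Round 3 (k=10): L=181 R=5
Round 4 (k=45): L=5 R=93

Answer: 186,28 28,181 181,5 5,93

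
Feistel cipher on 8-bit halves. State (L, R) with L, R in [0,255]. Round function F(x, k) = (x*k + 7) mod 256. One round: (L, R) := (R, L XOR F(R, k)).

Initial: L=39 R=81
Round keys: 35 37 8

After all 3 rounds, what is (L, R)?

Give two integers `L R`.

Round 1 (k=35): L=81 R=61
Round 2 (k=37): L=61 R=137
Round 3 (k=8): L=137 R=114

Answer: 137 114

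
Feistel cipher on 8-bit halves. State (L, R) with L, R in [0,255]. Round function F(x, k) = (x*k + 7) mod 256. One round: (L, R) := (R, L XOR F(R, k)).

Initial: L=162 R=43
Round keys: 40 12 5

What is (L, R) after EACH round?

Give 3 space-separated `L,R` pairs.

Answer: 43,29 29,72 72,114

Derivation:
Round 1 (k=40): L=43 R=29
Round 2 (k=12): L=29 R=72
Round 3 (k=5): L=72 R=114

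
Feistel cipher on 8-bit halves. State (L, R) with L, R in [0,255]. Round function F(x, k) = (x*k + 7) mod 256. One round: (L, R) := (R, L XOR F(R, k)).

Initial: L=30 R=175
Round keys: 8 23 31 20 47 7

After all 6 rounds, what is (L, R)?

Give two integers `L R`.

Answer: 82 7

Derivation:
Round 1 (k=8): L=175 R=97
Round 2 (k=23): L=97 R=17
Round 3 (k=31): L=17 R=119
Round 4 (k=20): L=119 R=66
Round 5 (k=47): L=66 R=82
Round 6 (k=7): L=82 R=7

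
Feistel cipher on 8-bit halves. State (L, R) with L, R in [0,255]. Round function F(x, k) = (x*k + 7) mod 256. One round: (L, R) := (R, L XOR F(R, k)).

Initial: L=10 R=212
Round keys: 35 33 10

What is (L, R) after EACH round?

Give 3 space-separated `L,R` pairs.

Round 1 (k=35): L=212 R=9
Round 2 (k=33): L=9 R=228
Round 3 (k=10): L=228 R=230

Answer: 212,9 9,228 228,230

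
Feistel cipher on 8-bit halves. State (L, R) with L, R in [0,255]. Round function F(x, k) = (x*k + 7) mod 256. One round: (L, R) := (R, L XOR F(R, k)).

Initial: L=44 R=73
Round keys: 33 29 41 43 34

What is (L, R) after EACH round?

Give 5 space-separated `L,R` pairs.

Round 1 (k=33): L=73 R=92
Round 2 (k=29): L=92 R=58
Round 3 (k=41): L=58 R=13
Round 4 (k=43): L=13 R=12
Round 5 (k=34): L=12 R=146

Answer: 73,92 92,58 58,13 13,12 12,146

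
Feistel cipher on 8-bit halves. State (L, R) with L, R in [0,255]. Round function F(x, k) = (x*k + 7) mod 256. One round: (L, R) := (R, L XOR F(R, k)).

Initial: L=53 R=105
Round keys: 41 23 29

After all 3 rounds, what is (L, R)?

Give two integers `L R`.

Answer: 59 91

Derivation:
Round 1 (k=41): L=105 R=237
Round 2 (k=23): L=237 R=59
Round 3 (k=29): L=59 R=91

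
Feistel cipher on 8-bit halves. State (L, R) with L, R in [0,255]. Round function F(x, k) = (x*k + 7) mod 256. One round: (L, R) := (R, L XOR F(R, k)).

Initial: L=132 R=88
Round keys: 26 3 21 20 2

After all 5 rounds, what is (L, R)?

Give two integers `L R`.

Answer: 79 73

Derivation:
Round 1 (k=26): L=88 R=115
Round 2 (k=3): L=115 R=56
Round 3 (k=21): L=56 R=236
Round 4 (k=20): L=236 R=79
Round 5 (k=2): L=79 R=73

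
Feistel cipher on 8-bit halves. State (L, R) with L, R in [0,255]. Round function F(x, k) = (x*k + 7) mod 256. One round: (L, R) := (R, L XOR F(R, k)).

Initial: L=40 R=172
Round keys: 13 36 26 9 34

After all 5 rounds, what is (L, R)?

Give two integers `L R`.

Round 1 (k=13): L=172 R=235
Round 2 (k=36): L=235 R=191
Round 3 (k=26): L=191 R=134
Round 4 (k=9): L=134 R=2
Round 5 (k=34): L=2 R=205

Answer: 2 205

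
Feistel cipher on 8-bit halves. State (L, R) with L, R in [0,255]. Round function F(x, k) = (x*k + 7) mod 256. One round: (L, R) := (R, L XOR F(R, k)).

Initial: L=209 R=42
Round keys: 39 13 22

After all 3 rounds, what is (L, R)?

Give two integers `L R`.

Round 1 (k=39): L=42 R=188
Round 2 (k=13): L=188 R=185
Round 3 (k=22): L=185 R=81

Answer: 185 81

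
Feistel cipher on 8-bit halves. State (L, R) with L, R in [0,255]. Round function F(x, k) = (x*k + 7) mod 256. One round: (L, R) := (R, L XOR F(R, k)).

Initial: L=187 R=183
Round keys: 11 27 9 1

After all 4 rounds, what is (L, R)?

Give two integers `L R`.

Round 1 (k=11): L=183 R=95
Round 2 (k=27): L=95 R=187
Round 3 (k=9): L=187 R=197
Round 4 (k=1): L=197 R=119

Answer: 197 119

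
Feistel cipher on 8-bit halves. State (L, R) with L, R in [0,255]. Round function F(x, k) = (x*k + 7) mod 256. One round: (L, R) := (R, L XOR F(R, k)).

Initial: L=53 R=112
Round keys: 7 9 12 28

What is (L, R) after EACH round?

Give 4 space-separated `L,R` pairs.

Round 1 (k=7): L=112 R=34
Round 2 (k=9): L=34 R=73
Round 3 (k=12): L=73 R=81
Round 4 (k=28): L=81 R=170

Answer: 112,34 34,73 73,81 81,170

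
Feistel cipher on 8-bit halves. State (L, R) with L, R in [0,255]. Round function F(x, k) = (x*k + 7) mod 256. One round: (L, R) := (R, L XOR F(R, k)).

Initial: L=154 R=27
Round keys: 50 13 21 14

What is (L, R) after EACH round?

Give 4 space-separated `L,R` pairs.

Round 1 (k=50): L=27 R=215
Round 2 (k=13): L=215 R=233
Round 3 (k=21): L=233 R=243
Round 4 (k=14): L=243 R=184

Answer: 27,215 215,233 233,243 243,184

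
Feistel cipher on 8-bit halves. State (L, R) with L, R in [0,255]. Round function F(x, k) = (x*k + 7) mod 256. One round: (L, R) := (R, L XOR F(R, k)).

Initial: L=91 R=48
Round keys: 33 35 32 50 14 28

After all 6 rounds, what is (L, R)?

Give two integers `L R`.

Round 1 (k=33): L=48 R=108
Round 2 (k=35): L=108 R=251
Round 3 (k=32): L=251 R=11
Round 4 (k=50): L=11 R=214
Round 5 (k=14): L=214 R=176
Round 6 (k=28): L=176 R=145

Answer: 176 145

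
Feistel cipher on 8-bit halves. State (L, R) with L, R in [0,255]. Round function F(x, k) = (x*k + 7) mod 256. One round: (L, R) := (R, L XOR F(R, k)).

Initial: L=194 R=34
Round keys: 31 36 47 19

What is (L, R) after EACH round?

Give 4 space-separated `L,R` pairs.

Round 1 (k=31): L=34 R=231
Round 2 (k=36): L=231 R=161
Round 3 (k=47): L=161 R=113
Round 4 (k=19): L=113 R=203

Answer: 34,231 231,161 161,113 113,203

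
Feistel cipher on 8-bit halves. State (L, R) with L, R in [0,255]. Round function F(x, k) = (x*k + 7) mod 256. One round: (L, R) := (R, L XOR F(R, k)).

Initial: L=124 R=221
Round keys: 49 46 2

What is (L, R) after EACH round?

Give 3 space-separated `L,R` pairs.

Answer: 221,40 40,234 234,243

Derivation:
Round 1 (k=49): L=221 R=40
Round 2 (k=46): L=40 R=234
Round 3 (k=2): L=234 R=243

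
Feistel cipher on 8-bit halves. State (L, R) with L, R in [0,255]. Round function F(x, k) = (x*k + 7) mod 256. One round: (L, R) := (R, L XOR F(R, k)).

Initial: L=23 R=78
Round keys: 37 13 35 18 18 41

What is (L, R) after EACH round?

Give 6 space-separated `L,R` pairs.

Answer: 78,90 90,215 215,54 54,4 4,121 121,108

Derivation:
Round 1 (k=37): L=78 R=90
Round 2 (k=13): L=90 R=215
Round 3 (k=35): L=215 R=54
Round 4 (k=18): L=54 R=4
Round 5 (k=18): L=4 R=121
Round 6 (k=41): L=121 R=108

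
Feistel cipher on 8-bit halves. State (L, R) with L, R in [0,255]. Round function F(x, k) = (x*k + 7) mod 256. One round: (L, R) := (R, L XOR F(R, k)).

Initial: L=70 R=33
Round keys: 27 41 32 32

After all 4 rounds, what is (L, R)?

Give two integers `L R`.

Answer: 131 45

Derivation:
Round 1 (k=27): L=33 R=196
Round 2 (k=41): L=196 R=74
Round 3 (k=32): L=74 R=131
Round 4 (k=32): L=131 R=45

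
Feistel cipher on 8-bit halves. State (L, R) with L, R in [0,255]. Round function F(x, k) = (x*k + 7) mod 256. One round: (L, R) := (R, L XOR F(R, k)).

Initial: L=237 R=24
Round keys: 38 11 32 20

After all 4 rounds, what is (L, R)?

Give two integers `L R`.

Answer: 221 22

Derivation:
Round 1 (k=38): L=24 R=122
Round 2 (k=11): L=122 R=93
Round 3 (k=32): L=93 R=221
Round 4 (k=20): L=221 R=22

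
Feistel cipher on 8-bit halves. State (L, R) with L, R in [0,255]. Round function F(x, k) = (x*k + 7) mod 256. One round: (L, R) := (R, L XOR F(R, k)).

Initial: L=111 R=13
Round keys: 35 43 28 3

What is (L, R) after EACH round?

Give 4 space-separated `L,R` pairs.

Round 1 (k=35): L=13 R=161
Round 2 (k=43): L=161 R=31
Round 3 (k=28): L=31 R=202
Round 4 (k=3): L=202 R=122

Answer: 13,161 161,31 31,202 202,122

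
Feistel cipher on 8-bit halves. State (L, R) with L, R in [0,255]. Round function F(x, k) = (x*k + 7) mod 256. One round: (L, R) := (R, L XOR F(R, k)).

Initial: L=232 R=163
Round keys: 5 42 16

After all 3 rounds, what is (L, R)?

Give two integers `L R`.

Answer: 208 217

Derivation:
Round 1 (k=5): L=163 R=222
Round 2 (k=42): L=222 R=208
Round 3 (k=16): L=208 R=217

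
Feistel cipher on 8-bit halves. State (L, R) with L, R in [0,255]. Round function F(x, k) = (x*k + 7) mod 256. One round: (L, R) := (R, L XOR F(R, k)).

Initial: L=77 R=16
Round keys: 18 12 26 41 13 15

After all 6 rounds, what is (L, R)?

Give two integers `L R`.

Answer: 187 85

Derivation:
Round 1 (k=18): L=16 R=106
Round 2 (k=12): L=106 R=239
Round 3 (k=26): L=239 R=39
Round 4 (k=41): L=39 R=169
Round 5 (k=13): L=169 R=187
Round 6 (k=15): L=187 R=85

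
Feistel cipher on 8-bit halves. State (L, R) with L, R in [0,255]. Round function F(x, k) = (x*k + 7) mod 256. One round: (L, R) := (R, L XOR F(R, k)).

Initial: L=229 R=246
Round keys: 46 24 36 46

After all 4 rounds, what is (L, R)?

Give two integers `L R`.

Round 1 (k=46): L=246 R=222
Round 2 (k=24): L=222 R=33
Round 3 (k=36): L=33 R=117
Round 4 (k=46): L=117 R=44

Answer: 117 44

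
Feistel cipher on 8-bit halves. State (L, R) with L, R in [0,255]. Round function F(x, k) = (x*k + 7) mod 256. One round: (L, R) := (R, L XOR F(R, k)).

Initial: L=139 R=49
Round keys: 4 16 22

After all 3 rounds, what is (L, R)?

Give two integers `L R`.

Answer: 54 235

Derivation:
Round 1 (k=4): L=49 R=64
Round 2 (k=16): L=64 R=54
Round 3 (k=22): L=54 R=235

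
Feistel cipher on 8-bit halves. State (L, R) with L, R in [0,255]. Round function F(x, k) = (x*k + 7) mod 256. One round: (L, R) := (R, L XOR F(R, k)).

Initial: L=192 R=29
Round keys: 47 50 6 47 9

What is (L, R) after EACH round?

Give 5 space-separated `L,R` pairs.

Round 1 (k=47): L=29 R=154
Round 2 (k=50): L=154 R=6
Round 3 (k=6): L=6 R=177
Round 4 (k=47): L=177 R=128
Round 5 (k=9): L=128 R=54

Answer: 29,154 154,6 6,177 177,128 128,54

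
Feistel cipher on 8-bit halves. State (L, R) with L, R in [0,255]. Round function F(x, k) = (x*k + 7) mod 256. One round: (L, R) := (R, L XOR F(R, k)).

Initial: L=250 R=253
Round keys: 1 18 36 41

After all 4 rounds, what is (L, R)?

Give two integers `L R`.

Round 1 (k=1): L=253 R=254
Round 2 (k=18): L=254 R=30
Round 3 (k=36): L=30 R=193
Round 4 (k=41): L=193 R=238

Answer: 193 238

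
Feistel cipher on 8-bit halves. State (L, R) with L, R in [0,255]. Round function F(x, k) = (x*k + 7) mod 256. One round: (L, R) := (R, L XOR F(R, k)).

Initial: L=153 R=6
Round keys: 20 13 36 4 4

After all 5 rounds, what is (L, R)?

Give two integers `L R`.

Round 1 (k=20): L=6 R=230
Round 2 (k=13): L=230 R=179
Round 3 (k=36): L=179 R=213
Round 4 (k=4): L=213 R=232
Round 5 (k=4): L=232 R=114

Answer: 232 114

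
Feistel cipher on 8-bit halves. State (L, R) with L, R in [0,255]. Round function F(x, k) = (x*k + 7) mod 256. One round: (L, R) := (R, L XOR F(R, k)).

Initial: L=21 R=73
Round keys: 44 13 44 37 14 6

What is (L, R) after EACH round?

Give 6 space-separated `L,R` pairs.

Answer: 73,134 134,156 156,81 81,32 32,150 150,171

Derivation:
Round 1 (k=44): L=73 R=134
Round 2 (k=13): L=134 R=156
Round 3 (k=44): L=156 R=81
Round 4 (k=37): L=81 R=32
Round 5 (k=14): L=32 R=150
Round 6 (k=6): L=150 R=171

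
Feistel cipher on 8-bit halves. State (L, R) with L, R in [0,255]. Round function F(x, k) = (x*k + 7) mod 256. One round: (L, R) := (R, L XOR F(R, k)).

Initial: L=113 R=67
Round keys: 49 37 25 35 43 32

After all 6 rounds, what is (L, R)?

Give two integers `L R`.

Answer: 53 118

Derivation:
Round 1 (k=49): L=67 R=171
Round 2 (k=37): L=171 R=253
Round 3 (k=25): L=253 R=23
Round 4 (k=35): L=23 R=209
Round 5 (k=43): L=209 R=53
Round 6 (k=32): L=53 R=118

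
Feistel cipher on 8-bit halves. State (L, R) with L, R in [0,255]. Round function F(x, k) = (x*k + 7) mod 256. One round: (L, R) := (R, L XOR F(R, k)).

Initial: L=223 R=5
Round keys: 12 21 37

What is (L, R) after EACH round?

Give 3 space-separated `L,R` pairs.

Round 1 (k=12): L=5 R=156
Round 2 (k=21): L=156 R=214
Round 3 (k=37): L=214 R=105

Answer: 5,156 156,214 214,105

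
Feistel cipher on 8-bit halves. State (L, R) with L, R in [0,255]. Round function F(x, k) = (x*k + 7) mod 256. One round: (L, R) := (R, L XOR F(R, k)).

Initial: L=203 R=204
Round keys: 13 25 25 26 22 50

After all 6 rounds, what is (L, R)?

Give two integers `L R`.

Answer: 237 217

Derivation:
Round 1 (k=13): L=204 R=168
Round 2 (k=25): L=168 R=163
Round 3 (k=25): L=163 R=90
Round 4 (k=26): L=90 R=136
Round 5 (k=22): L=136 R=237
Round 6 (k=50): L=237 R=217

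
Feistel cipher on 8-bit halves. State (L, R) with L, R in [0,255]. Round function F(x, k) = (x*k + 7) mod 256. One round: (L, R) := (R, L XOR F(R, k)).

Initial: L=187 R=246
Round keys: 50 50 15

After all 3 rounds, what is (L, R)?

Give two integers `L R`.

Answer: 33 94

Derivation:
Round 1 (k=50): L=246 R=168
Round 2 (k=50): L=168 R=33
Round 3 (k=15): L=33 R=94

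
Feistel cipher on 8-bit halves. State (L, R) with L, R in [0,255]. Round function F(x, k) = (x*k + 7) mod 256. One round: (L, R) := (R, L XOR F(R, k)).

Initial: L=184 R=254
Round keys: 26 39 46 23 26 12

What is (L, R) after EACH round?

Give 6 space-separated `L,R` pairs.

Round 1 (k=26): L=254 R=107
Round 2 (k=39): L=107 R=170
Round 3 (k=46): L=170 R=248
Round 4 (k=23): L=248 R=229
Round 5 (k=26): L=229 R=177
Round 6 (k=12): L=177 R=182

Answer: 254,107 107,170 170,248 248,229 229,177 177,182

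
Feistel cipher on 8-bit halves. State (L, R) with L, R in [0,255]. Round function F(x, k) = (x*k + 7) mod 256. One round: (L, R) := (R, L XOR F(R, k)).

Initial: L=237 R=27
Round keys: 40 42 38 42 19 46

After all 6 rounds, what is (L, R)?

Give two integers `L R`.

Round 1 (k=40): L=27 R=210
Round 2 (k=42): L=210 R=96
Round 3 (k=38): L=96 R=149
Round 4 (k=42): L=149 R=25
Round 5 (k=19): L=25 R=119
Round 6 (k=46): L=119 R=112

Answer: 119 112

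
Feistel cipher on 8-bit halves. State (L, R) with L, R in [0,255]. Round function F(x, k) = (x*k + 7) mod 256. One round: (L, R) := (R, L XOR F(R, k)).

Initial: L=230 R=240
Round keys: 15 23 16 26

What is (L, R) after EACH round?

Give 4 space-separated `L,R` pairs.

Round 1 (k=15): L=240 R=241
Round 2 (k=23): L=241 R=94
Round 3 (k=16): L=94 R=22
Round 4 (k=26): L=22 R=29

Answer: 240,241 241,94 94,22 22,29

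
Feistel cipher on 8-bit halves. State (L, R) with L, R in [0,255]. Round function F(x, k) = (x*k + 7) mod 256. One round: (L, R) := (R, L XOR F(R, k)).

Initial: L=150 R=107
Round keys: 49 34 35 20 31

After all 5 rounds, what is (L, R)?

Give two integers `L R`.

Answer: 87 87

Derivation:
Round 1 (k=49): L=107 R=20
Round 2 (k=34): L=20 R=196
Round 3 (k=35): L=196 R=199
Round 4 (k=20): L=199 R=87
Round 5 (k=31): L=87 R=87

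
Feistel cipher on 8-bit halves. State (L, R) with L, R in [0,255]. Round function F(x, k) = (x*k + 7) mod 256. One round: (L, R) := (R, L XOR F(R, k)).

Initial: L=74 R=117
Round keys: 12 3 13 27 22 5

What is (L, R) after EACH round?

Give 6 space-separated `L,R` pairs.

Answer: 117,201 201,23 23,251 251,151 151,250 250,126

Derivation:
Round 1 (k=12): L=117 R=201
Round 2 (k=3): L=201 R=23
Round 3 (k=13): L=23 R=251
Round 4 (k=27): L=251 R=151
Round 5 (k=22): L=151 R=250
Round 6 (k=5): L=250 R=126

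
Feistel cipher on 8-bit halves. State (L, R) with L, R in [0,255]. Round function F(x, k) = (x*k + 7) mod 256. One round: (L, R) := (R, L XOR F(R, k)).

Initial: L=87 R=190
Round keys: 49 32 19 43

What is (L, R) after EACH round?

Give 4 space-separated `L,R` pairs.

Round 1 (k=49): L=190 R=50
Round 2 (k=32): L=50 R=249
Round 3 (k=19): L=249 R=176
Round 4 (k=43): L=176 R=110

Answer: 190,50 50,249 249,176 176,110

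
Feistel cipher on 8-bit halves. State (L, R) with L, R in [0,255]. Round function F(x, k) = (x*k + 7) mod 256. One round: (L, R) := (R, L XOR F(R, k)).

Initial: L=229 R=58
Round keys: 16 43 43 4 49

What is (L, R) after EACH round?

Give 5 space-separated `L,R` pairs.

Round 1 (k=16): L=58 R=66
Round 2 (k=43): L=66 R=39
Round 3 (k=43): L=39 R=214
Round 4 (k=4): L=214 R=120
Round 5 (k=49): L=120 R=41

Answer: 58,66 66,39 39,214 214,120 120,41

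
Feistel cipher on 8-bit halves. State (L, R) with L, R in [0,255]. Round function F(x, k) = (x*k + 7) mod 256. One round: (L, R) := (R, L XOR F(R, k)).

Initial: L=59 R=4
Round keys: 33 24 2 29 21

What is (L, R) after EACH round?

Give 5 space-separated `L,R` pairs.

Answer: 4,176 176,131 131,189 189,243 243,75

Derivation:
Round 1 (k=33): L=4 R=176
Round 2 (k=24): L=176 R=131
Round 3 (k=2): L=131 R=189
Round 4 (k=29): L=189 R=243
Round 5 (k=21): L=243 R=75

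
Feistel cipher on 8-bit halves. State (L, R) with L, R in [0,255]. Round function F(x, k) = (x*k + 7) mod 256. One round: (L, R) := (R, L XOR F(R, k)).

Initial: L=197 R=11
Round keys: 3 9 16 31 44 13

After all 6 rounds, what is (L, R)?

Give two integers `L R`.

Round 1 (k=3): L=11 R=237
Round 2 (k=9): L=237 R=87
Round 3 (k=16): L=87 R=154
Round 4 (k=31): L=154 R=250
Round 5 (k=44): L=250 R=101
Round 6 (k=13): L=101 R=210

Answer: 101 210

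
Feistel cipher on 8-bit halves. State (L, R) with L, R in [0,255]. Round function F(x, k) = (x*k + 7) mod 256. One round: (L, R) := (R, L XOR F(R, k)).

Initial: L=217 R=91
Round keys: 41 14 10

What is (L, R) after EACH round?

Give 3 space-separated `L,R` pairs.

Answer: 91,67 67,234 234,104

Derivation:
Round 1 (k=41): L=91 R=67
Round 2 (k=14): L=67 R=234
Round 3 (k=10): L=234 R=104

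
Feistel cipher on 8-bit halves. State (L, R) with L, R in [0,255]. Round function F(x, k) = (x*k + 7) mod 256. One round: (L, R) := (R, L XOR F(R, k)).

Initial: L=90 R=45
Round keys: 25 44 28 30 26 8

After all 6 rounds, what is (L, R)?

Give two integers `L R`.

Round 1 (k=25): L=45 R=54
Round 2 (k=44): L=54 R=98
Round 3 (k=28): L=98 R=137
Round 4 (k=30): L=137 R=119
Round 5 (k=26): L=119 R=148
Round 6 (k=8): L=148 R=208

Answer: 148 208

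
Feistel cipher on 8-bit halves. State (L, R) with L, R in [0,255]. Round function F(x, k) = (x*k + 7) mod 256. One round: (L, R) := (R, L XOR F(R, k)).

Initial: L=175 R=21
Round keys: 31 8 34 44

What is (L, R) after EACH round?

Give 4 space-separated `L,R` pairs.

Answer: 21,61 61,250 250,6 6,245

Derivation:
Round 1 (k=31): L=21 R=61
Round 2 (k=8): L=61 R=250
Round 3 (k=34): L=250 R=6
Round 4 (k=44): L=6 R=245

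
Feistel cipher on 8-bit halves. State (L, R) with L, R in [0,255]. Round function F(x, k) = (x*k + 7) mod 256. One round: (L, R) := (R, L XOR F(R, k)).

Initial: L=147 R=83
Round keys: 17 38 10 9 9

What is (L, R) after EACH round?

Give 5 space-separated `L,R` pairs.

Round 1 (k=17): L=83 R=25
Round 2 (k=38): L=25 R=238
Round 3 (k=10): L=238 R=74
Round 4 (k=9): L=74 R=79
Round 5 (k=9): L=79 R=132

Answer: 83,25 25,238 238,74 74,79 79,132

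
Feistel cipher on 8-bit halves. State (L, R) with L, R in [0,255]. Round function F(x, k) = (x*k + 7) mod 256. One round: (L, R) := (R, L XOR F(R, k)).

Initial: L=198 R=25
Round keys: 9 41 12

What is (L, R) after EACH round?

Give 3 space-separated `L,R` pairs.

Answer: 25,46 46,124 124,249

Derivation:
Round 1 (k=9): L=25 R=46
Round 2 (k=41): L=46 R=124
Round 3 (k=12): L=124 R=249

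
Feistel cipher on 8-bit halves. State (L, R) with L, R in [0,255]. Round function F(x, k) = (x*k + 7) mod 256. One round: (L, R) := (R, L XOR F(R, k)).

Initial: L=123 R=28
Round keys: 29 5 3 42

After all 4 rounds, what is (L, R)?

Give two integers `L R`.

Round 1 (k=29): L=28 R=72
Round 2 (k=5): L=72 R=115
Round 3 (k=3): L=115 R=40
Round 4 (k=42): L=40 R=228

Answer: 40 228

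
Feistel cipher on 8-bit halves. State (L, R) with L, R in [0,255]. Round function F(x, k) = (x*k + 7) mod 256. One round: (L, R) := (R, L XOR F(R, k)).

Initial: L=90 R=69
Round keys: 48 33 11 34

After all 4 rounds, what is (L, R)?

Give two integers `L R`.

Answer: 111 212

Derivation:
Round 1 (k=48): L=69 R=173
Round 2 (k=33): L=173 R=17
Round 3 (k=11): L=17 R=111
Round 4 (k=34): L=111 R=212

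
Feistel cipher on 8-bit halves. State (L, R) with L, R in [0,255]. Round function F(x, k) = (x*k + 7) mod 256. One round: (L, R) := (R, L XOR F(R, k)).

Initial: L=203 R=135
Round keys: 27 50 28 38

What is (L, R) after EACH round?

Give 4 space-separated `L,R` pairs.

Answer: 135,143 143,114 114,240 240,213

Derivation:
Round 1 (k=27): L=135 R=143
Round 2 (k=50): L=143 R=114
Round 3 (k=28): L=114 R=240
Round 4 (k=38): L=240 R=213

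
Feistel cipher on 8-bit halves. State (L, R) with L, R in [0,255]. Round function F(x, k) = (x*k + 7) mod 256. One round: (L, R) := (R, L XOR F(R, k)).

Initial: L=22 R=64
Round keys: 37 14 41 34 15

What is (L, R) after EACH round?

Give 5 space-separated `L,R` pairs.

Answer: 64,81 81,53 53,213 213,100 100,54

Derivation:
Round 1 (k=37): L=64 R=81
Round 2 (k=14): L=81 R=53
Round 3 (k=41): L=53 R=213
Round 4 (k=34): L=213 R=100
Round 5 (k=15): L=100 R=54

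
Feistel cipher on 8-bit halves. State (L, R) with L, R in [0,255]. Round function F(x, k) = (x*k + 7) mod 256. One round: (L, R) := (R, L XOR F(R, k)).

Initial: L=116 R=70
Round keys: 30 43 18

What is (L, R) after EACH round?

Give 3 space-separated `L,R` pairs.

Answer: 70,79 79,10 10,244

Derivation:
Round 1 (k=30): L=70 R=79
Round 2 (k=43): L=79 R=10
Round 3 (k=18): L=10 R=244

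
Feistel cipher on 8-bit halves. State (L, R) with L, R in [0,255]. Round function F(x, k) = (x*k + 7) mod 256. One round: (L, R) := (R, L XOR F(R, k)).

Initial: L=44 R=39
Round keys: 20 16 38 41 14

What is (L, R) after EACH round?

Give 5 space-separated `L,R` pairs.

Round 1 (k=20): L=39 R=63
Round 2 (k=16): L=63 R=208
Round 3 (k=38): L=208 R=216
Round 4 (k=41): L=216 R=79
Round 5 (k=14): L=79 R=129

Answer: 39,63 63,208 208,216 216,79 79,129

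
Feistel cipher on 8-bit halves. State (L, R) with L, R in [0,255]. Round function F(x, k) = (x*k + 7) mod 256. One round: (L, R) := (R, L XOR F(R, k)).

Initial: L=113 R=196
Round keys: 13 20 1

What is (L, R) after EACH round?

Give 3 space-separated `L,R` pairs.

Round 1 (k=13): L=196 R=138
Round 2 (k=20): L=138 R=11
Round 3 (k=1): L=11 R=152

Answer: 196,138 138,11 11,152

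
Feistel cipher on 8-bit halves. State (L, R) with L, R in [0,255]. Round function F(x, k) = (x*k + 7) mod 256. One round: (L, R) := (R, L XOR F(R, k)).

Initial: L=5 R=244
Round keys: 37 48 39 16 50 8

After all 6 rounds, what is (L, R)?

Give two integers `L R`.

Answer: 77 27

Derivation:
Round 1 (k=37): L=244 R=78
Round 2 (k=48): L=78 R=83
Round 3 (k=39): L=83 R=226
Round 4 (k=16): L=226 R=116
Round 5 (k=50): L=116 R=77
Round 6 (k=8): L=77 R=27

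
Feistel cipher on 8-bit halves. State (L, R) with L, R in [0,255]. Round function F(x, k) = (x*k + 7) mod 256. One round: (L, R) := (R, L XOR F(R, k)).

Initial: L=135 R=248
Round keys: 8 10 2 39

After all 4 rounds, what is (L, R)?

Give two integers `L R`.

Round 1 (k=8): L=248 R=64
Round 2 (k=10): L=64 R=127
Round 3 (k=2): L=127 R=69
Round 4 (k=39): L=69 R=245

Answer: 69 245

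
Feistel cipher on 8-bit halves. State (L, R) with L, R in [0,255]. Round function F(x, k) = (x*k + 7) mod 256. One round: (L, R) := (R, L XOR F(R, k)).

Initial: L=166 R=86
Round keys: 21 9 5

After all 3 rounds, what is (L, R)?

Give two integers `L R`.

Round 1 (k=21): L=86 R=179
Round 2 (k=9): L=179 R=4
Round 3 (k=5): L=4 R=168

Answer: 4 168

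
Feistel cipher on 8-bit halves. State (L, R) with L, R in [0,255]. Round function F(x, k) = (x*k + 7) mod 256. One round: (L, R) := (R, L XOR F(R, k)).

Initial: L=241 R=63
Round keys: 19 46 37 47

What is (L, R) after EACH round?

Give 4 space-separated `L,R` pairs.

Round 1 (k=19): L=63 R=69
Round 2 (k=46): L=69 R=82
Round 3 (k=37): L=82 R=164
Round 4 (k=47): L=164 R=113

Answer: 63,69 69,82 82,164 164,113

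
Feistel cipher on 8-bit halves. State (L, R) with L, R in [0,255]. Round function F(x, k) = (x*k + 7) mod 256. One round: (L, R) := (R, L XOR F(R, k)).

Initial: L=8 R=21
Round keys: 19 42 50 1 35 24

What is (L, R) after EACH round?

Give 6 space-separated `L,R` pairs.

Answer: 21,158 158,230 230,109 109,146 146,144 144,21

Derivation:
Round 1 (k=19): L=21 R=158
Round 2 (k=42): L=158 R=230
Round 3 (k=50): L=230 R=109
Round 4 (k=1): L=109 R=146
Round 5 (k=35): L=146 R=144
Round 6 (k=24): L=144 R=21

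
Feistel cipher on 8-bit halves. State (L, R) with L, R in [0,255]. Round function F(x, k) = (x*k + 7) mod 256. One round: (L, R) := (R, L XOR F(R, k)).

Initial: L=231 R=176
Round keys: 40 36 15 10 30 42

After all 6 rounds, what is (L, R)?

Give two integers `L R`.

Round 1 (k=40): L=176 R=96
Round 2 (k=36): L=96 R=55
Round 3 (k=15): L=55 R=32
Round 4 (k=10): L=32 R=112
Round 5 (k=30): L=112 R=7
Round 6 (k=42): L=7 R=93

Answer: 7 93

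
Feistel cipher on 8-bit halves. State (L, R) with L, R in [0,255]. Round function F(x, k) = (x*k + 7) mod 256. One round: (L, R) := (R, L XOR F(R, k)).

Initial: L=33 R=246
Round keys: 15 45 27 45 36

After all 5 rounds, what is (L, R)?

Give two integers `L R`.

Answer: 80 213

Derivation:
Round 1 (k=15): L=246 R=80
Round 2 (k=45): L=80 R=225
Round 3 (k=27): L=225 R=146
Round 4 (k=45): L=146 R=80
Round 5 (k=36): L=80 R=213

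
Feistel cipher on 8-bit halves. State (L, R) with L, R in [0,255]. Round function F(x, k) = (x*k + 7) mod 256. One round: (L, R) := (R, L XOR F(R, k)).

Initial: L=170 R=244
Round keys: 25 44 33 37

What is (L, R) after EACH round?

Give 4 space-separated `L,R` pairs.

Answer: 244,113 113,135 135,31 31,5

Derivation:
Round 1 (k=25): L=244 R=113
Round 2 (k=44): L=113 R=135
Round 3 (k=33): L=135 R=31
Round 4 (k=37): L=31 R=5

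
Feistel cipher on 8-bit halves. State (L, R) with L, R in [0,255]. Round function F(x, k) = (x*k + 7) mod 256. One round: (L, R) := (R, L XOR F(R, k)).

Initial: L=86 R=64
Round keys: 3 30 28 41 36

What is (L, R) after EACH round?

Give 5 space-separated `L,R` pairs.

Round 1 (k=3): L=64 R=145
Round 2 (k=30): L=145 R=69
Round 3 (k=28): L=69 R=2
Round 4 (k=41): L=2 R=28
Round 5 (k=36): L=28 R=245

Answer: 64,145 145,69 69,2 2,28 28,245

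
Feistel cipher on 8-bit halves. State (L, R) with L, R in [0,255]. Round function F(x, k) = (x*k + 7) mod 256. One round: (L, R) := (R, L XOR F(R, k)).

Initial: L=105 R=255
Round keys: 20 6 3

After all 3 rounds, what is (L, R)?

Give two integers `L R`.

Answer: 92 129

Derivation:
Round 1 (k=20): L=255 R=154
Round 2 (k=6): L=154 R=92
Round 3 (k=3): L=92 R=129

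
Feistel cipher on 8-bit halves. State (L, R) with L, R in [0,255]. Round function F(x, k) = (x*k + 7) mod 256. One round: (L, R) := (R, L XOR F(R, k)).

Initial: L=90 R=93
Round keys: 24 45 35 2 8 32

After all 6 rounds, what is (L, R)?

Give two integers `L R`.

Round 1 (k=24): L=93 R=229
Round 2 (k=45): L=229 R=21
Round 3 (k=35): L=21 R=3
Round 4 (k=2): L=3 R=24
Round 5 (k=8): L=24 R=196
Round 6 (k=32): L=196 R=159

Answer: 196 159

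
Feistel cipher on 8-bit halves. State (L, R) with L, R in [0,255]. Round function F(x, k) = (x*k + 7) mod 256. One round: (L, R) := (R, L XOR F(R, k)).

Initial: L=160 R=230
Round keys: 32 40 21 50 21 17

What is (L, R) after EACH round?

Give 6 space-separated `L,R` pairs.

Round 1 (k=32): L=230 R=103
Round 2 (k=40): L=103 R=249
Round 3 (k=21): L=249 R=19
Round 4 (k=50): L=19 R=68
Round 5 (k=21): L=68 R=136
Round 6 (k=17): L=136 R=75

Answer: 230,103 103,249 249,19 19,68 68,136 136,75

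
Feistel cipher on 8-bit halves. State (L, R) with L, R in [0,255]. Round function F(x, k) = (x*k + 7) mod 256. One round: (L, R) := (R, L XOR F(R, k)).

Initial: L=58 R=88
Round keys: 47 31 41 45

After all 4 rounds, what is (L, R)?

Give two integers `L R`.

Round 1 (k=47): L=88 R=21
Round 2 (k=31): L=21 R=202
Round 3 (k=41): L=202 R=116
Round 4 (k=45): L=116 R=161

Answer: 116 161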